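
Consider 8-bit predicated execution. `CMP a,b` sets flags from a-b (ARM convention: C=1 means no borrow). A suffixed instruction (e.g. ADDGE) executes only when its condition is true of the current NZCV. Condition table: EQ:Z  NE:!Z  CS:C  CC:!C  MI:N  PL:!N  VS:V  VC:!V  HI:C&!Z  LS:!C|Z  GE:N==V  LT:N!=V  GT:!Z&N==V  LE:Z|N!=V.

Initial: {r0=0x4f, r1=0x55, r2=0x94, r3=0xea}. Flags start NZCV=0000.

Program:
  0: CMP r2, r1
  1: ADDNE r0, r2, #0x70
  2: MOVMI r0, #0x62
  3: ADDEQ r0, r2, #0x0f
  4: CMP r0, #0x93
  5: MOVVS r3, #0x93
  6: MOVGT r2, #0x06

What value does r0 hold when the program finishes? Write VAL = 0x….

VAL = 0x04

[0] flags=0011 → (cmp)
[1] flags=0011 NE?T → r0=0x04
[2] flags=0011 MI?F → skip
[3] flags=0011 EQ?F → skip
[4] flags=0000 → (cmp)
[5] flags=0000 VS?F → skip
[6] flags=0000 GT?T → r2=0x06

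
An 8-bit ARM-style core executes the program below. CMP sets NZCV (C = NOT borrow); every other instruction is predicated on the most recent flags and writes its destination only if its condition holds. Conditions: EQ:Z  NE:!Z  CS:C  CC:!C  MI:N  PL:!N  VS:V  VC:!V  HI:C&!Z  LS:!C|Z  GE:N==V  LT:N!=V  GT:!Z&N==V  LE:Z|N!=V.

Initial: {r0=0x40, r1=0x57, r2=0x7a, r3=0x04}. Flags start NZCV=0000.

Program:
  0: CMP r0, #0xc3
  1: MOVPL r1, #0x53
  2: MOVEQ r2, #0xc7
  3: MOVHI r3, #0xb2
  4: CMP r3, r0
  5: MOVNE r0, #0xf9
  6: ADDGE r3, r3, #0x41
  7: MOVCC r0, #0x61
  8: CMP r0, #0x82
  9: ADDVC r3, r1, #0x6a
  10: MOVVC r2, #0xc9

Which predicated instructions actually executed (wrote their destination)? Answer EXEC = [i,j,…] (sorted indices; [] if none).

0: ✓ CMP  NZCV=0000
1: ✓ MOVPL  r1←0x53
2: · MOVEQ
3: · MOVHI
4: ✓ CMP  NZCV=1000
5: ✓ MOVNE  r0←0xf9
6: · ADDGE
7: ✓ MOVCC  r0←0x61
8: ✓ CMP  NZCV=1001
9: · ADDVC
10: · MOVVC

EXEC = [1,5,7]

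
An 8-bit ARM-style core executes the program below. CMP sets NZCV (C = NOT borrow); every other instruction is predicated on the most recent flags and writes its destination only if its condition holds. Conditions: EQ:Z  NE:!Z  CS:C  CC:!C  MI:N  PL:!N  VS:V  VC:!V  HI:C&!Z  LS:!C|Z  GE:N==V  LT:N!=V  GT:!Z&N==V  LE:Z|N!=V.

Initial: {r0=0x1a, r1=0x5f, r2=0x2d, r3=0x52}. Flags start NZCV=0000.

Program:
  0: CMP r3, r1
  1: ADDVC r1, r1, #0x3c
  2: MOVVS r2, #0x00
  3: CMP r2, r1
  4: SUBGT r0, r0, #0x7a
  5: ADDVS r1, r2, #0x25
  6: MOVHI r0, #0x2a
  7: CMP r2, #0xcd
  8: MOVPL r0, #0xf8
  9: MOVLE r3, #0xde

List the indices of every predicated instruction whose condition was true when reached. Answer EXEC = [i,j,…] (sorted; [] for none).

0: ✓ CMP  NZCV=1000
1: ✓ ADDVC  r1←0x9b
2: · MOVVS
3: ✓ CMP  NZCV=1001
4: ✓ SUBGT  r0←0xa0
5: ✓ ADDVS  r1←0x52
6: · MOVHI
7: ✓ CMP  NZCV=0000
8: ✓ MOVPL  r0←0xf8
9: · MOVLE

EXEC = [1,4,5,8]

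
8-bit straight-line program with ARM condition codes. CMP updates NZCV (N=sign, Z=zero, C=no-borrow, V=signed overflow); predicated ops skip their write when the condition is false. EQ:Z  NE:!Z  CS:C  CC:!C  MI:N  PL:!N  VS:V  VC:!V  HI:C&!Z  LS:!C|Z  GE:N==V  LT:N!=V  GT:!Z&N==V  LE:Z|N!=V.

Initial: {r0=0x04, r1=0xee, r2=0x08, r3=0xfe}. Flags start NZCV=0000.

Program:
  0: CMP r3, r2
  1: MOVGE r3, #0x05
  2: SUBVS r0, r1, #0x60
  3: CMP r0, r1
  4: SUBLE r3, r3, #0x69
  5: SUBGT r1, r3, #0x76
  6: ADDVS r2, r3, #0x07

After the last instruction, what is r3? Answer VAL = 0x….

VAL = 0xfe

0: ✓ CMP  NZCV=1010
1: · MOVGE
2: · SUBVS
3: ✓ CMP  NZCV=0000
4: · SUBLE
5: ✓ SUBGT  r1←0x88
6: · ADDVS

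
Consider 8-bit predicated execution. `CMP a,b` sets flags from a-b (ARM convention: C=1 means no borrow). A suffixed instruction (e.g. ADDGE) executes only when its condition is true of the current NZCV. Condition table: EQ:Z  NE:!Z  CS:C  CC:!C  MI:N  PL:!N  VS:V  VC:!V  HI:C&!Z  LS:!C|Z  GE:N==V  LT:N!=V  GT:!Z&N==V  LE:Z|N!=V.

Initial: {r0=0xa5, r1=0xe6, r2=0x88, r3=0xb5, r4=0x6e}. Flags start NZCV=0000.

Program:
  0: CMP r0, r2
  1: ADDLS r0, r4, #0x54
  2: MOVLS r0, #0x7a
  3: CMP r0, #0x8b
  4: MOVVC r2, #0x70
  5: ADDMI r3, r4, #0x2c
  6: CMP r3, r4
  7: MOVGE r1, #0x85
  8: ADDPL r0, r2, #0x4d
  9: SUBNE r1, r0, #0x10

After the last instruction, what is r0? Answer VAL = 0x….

0: ✓ CMP  NZCV=0010
1: · ADDLS
2: · MOVLS
3: ✓ CMP  NZCV=0010
4: ✓ MOVVC  r2←0x70
5: · ADDMI
6: ✓ CMP  NZCV=0011
7: · MOVGE
8: ✓ ADDPL  r0←0xbd
9: ✓ SUBNE  r1←0xad

VAL = 0xbd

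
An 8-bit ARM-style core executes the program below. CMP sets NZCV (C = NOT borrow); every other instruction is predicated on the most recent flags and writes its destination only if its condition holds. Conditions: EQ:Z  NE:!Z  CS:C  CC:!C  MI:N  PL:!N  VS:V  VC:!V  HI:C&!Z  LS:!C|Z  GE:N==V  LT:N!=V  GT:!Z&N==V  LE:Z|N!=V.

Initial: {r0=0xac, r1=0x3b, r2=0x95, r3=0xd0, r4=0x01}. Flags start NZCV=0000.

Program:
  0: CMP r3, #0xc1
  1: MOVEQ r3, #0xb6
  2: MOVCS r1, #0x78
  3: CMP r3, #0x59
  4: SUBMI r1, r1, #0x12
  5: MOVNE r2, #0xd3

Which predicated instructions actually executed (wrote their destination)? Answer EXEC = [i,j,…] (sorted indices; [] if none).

0: ✓ CMP  NZCV=0010
1: · MOVEQ
2: ✓ MOVCS  r1←0x78
3: ✓ CMP  NZCV=0011
4: · SUBMI
5: ✓ MOVNE  r2←0xd3

EXEC = [2,5]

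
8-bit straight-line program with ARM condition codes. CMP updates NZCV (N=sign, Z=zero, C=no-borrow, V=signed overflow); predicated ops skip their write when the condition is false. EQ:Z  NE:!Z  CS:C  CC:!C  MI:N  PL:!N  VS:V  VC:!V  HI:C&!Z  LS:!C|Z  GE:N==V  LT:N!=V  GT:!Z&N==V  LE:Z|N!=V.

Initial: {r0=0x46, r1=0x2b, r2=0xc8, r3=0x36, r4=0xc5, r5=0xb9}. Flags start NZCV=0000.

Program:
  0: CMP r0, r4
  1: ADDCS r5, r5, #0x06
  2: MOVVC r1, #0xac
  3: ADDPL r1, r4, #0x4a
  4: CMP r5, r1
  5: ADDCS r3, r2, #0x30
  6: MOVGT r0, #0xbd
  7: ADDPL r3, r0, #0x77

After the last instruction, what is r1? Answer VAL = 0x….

0: ✓ CMP  NZCV=1001
1: · ADDCS
2: · MOVVC
3: · ADDPL
4: ✓ CMP  NZCV=1010
5: ✓ ADDCS  r3←0xf8
6: · MOVGT
7: · ADDPL

VAL = 0x2b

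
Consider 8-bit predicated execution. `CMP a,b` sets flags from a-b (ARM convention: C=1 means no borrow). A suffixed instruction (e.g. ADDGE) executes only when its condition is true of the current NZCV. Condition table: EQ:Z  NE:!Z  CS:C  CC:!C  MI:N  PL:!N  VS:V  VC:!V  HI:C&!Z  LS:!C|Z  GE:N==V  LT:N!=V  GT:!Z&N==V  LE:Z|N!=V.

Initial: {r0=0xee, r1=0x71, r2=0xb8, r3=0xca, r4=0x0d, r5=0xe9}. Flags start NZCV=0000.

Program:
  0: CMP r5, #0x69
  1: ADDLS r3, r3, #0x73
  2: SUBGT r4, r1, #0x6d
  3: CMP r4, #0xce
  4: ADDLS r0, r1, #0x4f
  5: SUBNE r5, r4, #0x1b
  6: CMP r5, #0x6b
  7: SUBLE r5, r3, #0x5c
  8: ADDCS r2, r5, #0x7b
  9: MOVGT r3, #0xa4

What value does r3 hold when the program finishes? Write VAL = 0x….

0: ✓ CMP  NZCV=1010
1: · ADDLS
2: · SUBGT
3: ✓ CMP  NZCV=0000
4: ✓ ADDLS  r0←0xc0
5: ✓ SUBNE  r5←0xf2
6: ✓ CMP  NZCV=1010
7: ✓ SUBLE  r5←0x6e
8: ✓ ADDCS  r2←0xe9
9: · MOVGT

VAL = 0xca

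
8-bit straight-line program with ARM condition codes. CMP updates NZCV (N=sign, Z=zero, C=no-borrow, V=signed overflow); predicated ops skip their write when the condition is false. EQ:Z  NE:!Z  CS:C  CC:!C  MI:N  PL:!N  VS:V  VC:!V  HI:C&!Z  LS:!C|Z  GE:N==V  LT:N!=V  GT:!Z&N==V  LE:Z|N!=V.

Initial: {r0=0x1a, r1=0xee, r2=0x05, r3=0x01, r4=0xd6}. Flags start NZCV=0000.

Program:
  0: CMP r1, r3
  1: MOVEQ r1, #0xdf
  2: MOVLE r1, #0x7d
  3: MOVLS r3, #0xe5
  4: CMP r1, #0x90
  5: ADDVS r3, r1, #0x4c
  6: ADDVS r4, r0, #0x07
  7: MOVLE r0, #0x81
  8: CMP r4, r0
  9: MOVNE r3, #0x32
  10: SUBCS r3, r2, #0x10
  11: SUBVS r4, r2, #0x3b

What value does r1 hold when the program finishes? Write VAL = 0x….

0: ✓ CMP  NZCV=1010
1: · MOVEQ
2: ✓ MOVLE  r1←0x7d
3: · MOVLS
4: ✓ CMP  NZCV=1001
5: ✓ ADDVS  r3←0xc9
6: ✓ ADDVS  r4←0x21
7: · MOVLE
8: ✓ CMP  NZCV=0010
9: ✓ MOVNE  r3←0x32
10: ✓ SUBCS  r3←0xf5
11: · SUBVS

VAL = 0x7d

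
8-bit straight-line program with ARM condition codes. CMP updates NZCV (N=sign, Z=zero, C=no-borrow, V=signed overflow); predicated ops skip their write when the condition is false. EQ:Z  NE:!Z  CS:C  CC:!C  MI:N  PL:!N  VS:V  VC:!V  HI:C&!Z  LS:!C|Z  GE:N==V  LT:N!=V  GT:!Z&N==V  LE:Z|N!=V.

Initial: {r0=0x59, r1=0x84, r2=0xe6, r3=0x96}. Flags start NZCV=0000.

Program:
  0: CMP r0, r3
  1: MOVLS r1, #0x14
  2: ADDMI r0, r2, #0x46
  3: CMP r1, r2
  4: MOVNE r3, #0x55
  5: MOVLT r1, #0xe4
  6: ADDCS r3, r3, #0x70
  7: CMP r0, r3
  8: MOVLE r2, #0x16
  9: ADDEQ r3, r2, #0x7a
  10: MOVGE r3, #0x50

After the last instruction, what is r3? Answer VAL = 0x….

[0] flags=1001 → (cmp)
[1] flags=1001 LS?T → r1=0x14
[2] flags=1001 MI?T → r0=0x2c
[3] flags=0000 → (cmp)
[4] flags=0000 NE?T → r3=0x55
[5] flags=0000 LT?F → skip
[6] flags=0000 CS?F → skip
[7] flags=1000 → (cmp)
[8] flags=1000 LE?T → r2=0x16
[9] flags=1000 EQ?F → skip
[10] flags=1000 GE?F → skip

VAL = 0x55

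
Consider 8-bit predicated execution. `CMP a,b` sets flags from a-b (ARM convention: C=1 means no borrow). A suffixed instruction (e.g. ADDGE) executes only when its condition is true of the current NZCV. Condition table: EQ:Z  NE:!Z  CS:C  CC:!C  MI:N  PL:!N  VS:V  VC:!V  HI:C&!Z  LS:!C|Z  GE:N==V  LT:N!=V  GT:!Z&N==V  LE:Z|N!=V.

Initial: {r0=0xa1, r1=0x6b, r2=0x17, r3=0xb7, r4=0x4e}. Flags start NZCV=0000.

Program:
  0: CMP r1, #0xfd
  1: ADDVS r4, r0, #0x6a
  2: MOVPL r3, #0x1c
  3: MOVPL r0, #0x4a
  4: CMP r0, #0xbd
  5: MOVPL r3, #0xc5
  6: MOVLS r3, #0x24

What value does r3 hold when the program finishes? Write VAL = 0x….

[0] flags=0000 → (cmp)
[1] flags=0000 VS?F → skip
[2] flags=0000 PL?T → r3=0x1c
[3] flags=0000 PL?T → r0=0x4a
[4] flags=1001 → (cmp)
[5] flags=1001 PL?F → skip
[6] flags=1001 LS?T → r3=0x24

VAL = 0x24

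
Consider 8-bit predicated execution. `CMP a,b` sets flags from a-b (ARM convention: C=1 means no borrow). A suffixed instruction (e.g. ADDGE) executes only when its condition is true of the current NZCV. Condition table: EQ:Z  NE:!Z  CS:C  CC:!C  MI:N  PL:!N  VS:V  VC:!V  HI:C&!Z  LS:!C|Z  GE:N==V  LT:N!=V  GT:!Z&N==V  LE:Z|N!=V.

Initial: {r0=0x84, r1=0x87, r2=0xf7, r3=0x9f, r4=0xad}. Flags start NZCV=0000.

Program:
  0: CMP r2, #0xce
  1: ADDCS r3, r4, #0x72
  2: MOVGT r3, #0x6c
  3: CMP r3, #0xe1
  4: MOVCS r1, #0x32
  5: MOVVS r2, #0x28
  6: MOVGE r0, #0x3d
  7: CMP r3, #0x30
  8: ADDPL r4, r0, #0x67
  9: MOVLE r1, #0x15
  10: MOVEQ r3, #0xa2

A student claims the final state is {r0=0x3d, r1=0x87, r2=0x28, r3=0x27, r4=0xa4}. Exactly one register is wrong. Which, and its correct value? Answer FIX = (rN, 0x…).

FIX = (r3, 0x6c)

0: ✓ CMP  NZCV=0010
1: ✓ ADDCS  r3←0x1f
2: ✓ MOVGT  r3←0x6c
3: ✓ CMP  NZCV=1001
4: · MOVCS
5: ✓ MOVVS  r2←0x28
6: ✓ MOVGE  r0←0x3d
7: ✓ CMP  NZCV=0010
8: ✓ ADDPL  r4←0xa4
9: · MOVLE
10: · MOVEQ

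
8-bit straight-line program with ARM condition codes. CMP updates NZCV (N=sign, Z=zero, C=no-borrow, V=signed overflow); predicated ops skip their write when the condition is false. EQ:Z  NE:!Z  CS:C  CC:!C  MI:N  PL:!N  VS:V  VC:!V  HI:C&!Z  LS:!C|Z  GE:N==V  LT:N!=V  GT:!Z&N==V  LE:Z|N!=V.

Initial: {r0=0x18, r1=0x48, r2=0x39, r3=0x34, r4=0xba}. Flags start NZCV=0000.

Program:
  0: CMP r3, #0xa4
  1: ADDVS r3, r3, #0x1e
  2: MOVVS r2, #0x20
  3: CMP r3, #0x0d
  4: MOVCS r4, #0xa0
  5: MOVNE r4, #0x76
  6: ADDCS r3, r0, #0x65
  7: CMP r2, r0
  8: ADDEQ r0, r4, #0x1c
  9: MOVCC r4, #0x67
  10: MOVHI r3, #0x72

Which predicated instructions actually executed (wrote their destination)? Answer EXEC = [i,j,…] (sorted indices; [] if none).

[0] flags=1001 → (cmp)
[1] flags=1001 VS?T → r3=0x52
[2] flags=1001 VS?T → r2=0x20
[3] flags=0010 → (cmp)
[4] flags=0010 CS?T → r4=0xa0
[5] flags=0010 NE?T → r4=0x76
[6] flags=0010 CS?T → r3=0x7d
[7] flags=0010 → (cmp)
[8] flags=0010 EQ?F → skip
[9] flags=0010 CC?F → skip
[10] flags=0010 HI?T → r3=0x72

EXEC = [1,2,4,5,6,10]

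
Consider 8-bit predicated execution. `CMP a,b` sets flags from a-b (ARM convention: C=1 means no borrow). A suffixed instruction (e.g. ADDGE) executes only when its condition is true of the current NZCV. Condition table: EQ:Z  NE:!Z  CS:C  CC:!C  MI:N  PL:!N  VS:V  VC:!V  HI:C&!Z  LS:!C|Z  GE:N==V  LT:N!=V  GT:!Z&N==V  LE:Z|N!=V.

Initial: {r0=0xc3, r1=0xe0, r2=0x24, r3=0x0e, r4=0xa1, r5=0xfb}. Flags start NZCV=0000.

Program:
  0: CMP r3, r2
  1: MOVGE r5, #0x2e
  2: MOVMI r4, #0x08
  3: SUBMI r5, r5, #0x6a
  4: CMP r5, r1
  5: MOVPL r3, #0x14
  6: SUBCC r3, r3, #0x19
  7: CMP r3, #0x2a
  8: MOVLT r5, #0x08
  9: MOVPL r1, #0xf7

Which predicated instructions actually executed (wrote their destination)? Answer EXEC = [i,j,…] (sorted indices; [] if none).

EXEC = [2,3,6,8]

0: ✓ CMP  NZCV=1000
1: · MOVGE
2: ✓ MOVMI  r4←0x08
3: ✓ SUBMI  r5←0x91
4: ✓ CMP  NZCV=1000
5: · MOVPL
6: ✓ SUBCC  r3←0xf5
7: ✓ CMP  NZCV=1010
8: ✓ MOVLT  r5←0x08
9: · MOVPL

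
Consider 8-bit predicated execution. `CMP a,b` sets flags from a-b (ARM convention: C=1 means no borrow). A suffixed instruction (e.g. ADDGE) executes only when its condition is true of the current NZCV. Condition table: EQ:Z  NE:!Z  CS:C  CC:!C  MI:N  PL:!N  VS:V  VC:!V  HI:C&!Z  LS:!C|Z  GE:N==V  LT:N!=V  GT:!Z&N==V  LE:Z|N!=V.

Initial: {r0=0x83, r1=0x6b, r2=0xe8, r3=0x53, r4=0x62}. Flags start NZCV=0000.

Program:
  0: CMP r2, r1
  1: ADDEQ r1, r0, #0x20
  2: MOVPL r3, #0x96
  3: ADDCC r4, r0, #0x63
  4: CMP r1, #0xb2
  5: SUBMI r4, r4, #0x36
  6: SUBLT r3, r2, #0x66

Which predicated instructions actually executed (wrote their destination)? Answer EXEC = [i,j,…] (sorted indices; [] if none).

EXEC = [2,5]

[0] flags=0011 → (cmp)
[1] flags=0011 EQ?F → skip
[2] flags=0011 PL?T → r3=0x96
[3] flags=0011 CC?F → skip
[4] flags=1001 → (cmp)
[5] flags=1001 MI?T → r4=0x2c
[6] flags=1001 LT?F → skip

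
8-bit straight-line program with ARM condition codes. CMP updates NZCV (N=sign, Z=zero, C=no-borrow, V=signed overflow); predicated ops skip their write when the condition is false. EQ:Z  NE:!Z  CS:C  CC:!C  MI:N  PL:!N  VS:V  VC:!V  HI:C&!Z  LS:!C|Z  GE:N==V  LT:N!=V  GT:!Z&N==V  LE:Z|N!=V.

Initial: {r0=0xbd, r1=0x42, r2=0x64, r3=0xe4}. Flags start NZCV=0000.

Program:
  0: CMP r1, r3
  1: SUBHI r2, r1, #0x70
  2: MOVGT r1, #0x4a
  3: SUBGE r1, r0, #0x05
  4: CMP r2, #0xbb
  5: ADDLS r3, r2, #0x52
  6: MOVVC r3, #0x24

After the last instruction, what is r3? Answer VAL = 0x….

VAL = 0xb6

[0] flags=0000 → (cmp)
[1] flags=0000 HI?F → skip
[2] flags=0000 GT?T → r1=0x4a
[3] flags=0000 GE?T → r1=0xb8
[4] flags=1001 → (cmp)
[5] flags=1001 LS?T → r3=0xb6
[6] flags=1001 VC?F → skip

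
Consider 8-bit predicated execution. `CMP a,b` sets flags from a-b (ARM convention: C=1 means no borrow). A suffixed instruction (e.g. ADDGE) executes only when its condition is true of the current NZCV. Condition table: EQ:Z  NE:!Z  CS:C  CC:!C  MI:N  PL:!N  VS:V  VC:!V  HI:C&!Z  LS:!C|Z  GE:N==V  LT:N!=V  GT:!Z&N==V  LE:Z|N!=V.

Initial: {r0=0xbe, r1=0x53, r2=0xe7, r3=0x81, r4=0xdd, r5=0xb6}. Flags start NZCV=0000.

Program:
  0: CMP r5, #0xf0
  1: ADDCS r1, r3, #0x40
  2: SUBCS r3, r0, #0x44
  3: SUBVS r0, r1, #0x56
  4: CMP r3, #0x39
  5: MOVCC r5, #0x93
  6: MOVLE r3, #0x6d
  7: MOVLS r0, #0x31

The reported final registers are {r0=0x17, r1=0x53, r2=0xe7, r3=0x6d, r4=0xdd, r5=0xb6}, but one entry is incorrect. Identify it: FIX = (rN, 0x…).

FIX = (r0, 0xbe)

[0] flags=1000 → (cmp)
[1] flags=1000 CS?F → skip
[2] flags=1000 CS?F → skip
[3] flags=1000 VS?F → skip
[4] flags=0011 → (cmp)
[5] flags=0011 CC?F → skip
[6] flags=0011 LE?T → r3=0x6d
[7] flags=0011 LS?F → skip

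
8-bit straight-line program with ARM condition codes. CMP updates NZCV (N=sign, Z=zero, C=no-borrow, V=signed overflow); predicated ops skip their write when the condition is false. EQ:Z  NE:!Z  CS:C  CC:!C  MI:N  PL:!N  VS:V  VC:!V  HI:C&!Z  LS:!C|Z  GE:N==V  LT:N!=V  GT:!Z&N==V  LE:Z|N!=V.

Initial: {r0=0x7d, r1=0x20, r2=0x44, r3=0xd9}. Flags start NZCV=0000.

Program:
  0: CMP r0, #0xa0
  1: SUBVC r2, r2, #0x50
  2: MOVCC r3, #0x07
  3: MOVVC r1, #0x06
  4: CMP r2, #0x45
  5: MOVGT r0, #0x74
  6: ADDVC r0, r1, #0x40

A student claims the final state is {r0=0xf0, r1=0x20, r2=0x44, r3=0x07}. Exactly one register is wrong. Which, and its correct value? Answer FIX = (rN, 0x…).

0: ✓ CMP  NZCV=1001
1: · SUBVC
2: ✓ MOVCC  r3←0x07
3: · MOVVC
4: ✓ CMP  NZCV=1000
5: · MOVGT
6: ✓ ADDVC  r0←0x60

FIX = (r0, 0x60)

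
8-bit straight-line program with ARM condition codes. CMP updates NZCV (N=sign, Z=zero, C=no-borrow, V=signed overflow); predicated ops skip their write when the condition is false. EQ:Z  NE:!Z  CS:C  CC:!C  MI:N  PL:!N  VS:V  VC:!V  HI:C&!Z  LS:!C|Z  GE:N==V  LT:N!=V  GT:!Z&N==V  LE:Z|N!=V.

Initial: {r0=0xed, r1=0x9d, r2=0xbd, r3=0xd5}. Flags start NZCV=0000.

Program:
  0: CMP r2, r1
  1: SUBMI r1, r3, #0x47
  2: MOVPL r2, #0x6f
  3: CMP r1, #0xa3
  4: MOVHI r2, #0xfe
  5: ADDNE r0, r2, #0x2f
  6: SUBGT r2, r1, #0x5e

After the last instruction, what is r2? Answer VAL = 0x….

VAL = 0x6f

0: ✓ CMP  NZCV=0010
1: · SUBMI
2: ✓ MOVPL  r2←0x6f
3: ✓ CMP  NZCV=1000
4: · MOVHI
5: ✓ ADDNE  r0←0x9e
6: · SUBGT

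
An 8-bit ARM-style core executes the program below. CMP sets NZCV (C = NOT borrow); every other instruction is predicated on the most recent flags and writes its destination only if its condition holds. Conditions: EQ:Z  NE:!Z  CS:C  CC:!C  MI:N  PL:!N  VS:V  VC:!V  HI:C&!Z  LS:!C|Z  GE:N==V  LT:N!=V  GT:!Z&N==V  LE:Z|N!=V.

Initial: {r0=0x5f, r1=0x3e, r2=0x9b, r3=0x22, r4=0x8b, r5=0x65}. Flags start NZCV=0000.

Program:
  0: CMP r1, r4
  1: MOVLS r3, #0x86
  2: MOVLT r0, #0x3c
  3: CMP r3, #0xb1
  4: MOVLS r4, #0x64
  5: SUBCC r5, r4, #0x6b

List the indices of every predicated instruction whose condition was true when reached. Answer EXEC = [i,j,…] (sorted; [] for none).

EXEC = [1,4,5]

0: ✓ CMP  NZCV=1001
1: ✓ MOVLS  r3←0x86
2: · MOVLT
3: ✓ CMP  NZCV=1000
4: ✓ MOVLS  r4←0x64
5: ✓ SUBCC  r5←0xf9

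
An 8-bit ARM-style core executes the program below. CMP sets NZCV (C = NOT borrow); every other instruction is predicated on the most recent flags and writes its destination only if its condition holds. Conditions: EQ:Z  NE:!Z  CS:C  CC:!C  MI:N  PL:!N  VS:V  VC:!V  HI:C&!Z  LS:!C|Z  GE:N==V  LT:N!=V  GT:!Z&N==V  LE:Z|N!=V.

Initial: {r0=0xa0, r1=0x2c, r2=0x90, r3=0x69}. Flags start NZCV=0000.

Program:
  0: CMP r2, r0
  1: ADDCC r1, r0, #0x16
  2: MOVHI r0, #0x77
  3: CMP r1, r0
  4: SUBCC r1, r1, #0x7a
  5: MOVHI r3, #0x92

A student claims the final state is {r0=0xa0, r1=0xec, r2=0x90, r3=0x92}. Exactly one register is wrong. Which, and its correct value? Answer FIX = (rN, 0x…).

0: ✓ CMP  NZCV=1000
1: ✓ ADDCC  r1←0xb6
2: · MOVHI
3: ✓ CMP  NZCV=0010
4: · SUBCC
5: ✓ MOVHI  r3←0x92

FIX = (r1, 0xb6)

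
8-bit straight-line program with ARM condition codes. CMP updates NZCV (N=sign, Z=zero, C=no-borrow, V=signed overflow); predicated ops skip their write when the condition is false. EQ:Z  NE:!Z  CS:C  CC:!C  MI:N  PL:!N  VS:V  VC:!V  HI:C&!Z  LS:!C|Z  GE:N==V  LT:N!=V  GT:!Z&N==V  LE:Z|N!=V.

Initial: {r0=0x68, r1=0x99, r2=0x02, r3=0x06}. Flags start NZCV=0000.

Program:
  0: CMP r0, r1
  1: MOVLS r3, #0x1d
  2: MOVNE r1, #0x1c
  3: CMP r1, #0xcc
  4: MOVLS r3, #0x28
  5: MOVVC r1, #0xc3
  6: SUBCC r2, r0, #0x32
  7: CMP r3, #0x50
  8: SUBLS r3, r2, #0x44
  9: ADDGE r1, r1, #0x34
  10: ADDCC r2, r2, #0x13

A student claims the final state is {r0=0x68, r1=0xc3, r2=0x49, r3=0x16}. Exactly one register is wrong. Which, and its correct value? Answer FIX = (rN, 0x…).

FIX = (r3, 0xf2)

0: ✓ CMP  NZCV=1001
1: ✓ MOVLS  r3←0x1d
2: ✓ MOVNE  r1←0x1c
3: ✓ CMP  NZCV=0000
4: ✓ MOVLS  r3←0x28
5: ✓ MOVVC  r1←0xc3
6: ✓ SUBCC  r2←0x36
7: ✓ CMP  NZCV=1000
8: ✓ SUBLS  r3←0xf2
9: · ADDGE
10: ✓ ADDCC  r2←0x49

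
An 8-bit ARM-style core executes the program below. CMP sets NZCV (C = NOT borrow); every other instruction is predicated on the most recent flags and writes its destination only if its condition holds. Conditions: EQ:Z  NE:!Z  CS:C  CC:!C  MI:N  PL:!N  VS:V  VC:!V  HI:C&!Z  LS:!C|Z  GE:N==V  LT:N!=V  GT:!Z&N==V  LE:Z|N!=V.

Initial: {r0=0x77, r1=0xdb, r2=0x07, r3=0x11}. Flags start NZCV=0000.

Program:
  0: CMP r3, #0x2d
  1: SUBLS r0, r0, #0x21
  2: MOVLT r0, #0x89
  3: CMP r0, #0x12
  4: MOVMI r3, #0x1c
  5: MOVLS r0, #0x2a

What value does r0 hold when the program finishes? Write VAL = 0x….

0: ✓ CMP  NZCV=1000
1: ✓ SUBLS  r0←0x56
2: ✓ MOVLT  r0←0x89
3: ✓ CMP  NZCV=0011
4: · MOVMI
5: · MOVLS

VAL = 0x89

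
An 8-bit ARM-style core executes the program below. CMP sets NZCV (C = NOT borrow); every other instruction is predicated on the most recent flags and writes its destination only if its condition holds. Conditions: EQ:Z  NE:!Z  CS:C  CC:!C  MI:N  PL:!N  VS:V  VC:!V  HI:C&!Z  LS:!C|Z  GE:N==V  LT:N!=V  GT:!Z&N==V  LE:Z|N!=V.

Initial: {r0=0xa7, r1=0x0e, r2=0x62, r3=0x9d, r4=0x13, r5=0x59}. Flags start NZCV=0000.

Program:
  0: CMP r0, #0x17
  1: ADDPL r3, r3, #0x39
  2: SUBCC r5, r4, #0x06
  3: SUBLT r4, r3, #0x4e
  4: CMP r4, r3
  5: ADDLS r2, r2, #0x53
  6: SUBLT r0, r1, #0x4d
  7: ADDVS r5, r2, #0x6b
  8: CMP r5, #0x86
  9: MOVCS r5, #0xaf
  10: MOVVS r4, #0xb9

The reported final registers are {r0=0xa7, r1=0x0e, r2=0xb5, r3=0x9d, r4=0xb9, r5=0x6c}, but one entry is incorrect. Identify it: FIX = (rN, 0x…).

0: ✓ CMP  NZCV=1010
1: · ADDPL
2: · SUBCC
3: ✓ SUBLT  r4←0x4f
4: ✓ CMP  NZCV=1001
5: ✓ ADDLS  r2←0xb5
6: · SUBLT
7: ✓ ADDVS  r5←0x20
8: ✓ CMP  NZCV=1001
9: · MOVCS
10: ✓ MOVVS  r4←0xb9

FIX = (r5, 0x20)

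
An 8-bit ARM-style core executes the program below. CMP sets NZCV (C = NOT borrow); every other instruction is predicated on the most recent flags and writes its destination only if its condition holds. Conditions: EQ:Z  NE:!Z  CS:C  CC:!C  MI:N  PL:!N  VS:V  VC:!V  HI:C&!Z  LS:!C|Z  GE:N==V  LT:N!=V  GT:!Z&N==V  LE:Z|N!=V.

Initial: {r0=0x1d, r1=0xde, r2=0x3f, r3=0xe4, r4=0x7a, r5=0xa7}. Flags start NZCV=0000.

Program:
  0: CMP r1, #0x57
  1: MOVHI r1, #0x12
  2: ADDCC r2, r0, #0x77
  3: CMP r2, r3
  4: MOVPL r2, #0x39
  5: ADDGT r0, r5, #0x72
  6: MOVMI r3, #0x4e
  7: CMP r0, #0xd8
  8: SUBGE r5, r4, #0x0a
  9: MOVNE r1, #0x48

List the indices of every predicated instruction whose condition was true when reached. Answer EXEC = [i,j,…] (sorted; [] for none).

EXEC = [1,4,5,8,9]

[0] flags=1010 → (cmp)
[1] flags=1010 HI?T → r1=0x12
[2] flags=1010 CC?F → skip
[3] flags=0000 → (cmp)
[4] flags=0000 PL?T → r2=0x39
[5] flags=0000 GT?T → r0=0x19
[6] flags=0000 MI?F → skip
[7] flags=0000 → (cmp)
[8] flags=0000 GE?T → r5=0x70
[9] flags=0000 NE?T → r1=0x48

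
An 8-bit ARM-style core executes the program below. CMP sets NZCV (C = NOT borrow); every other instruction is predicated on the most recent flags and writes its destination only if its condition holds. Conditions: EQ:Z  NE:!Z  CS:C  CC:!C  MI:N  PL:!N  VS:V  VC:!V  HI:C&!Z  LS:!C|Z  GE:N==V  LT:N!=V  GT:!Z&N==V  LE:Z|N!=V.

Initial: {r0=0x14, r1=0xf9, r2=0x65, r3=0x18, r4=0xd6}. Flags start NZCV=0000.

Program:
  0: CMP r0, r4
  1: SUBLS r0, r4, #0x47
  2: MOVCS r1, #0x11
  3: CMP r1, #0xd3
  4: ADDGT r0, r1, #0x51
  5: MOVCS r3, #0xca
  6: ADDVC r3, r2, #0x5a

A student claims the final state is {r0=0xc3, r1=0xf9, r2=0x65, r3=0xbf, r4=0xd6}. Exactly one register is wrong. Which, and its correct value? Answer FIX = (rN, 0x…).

FIX = (r0, 0x4a)

0: ✓ CMP  NZCV=0000
1: ✓ SUBLS  r0←0x8f
2: · MOVCS
3: ✓ CMP  NZCV=0010
4: ✓ ADDGT  r0←0x4a
5: ✓ MOVCS  r3←0xca
6: ✓ ADDVC  r3←0xbf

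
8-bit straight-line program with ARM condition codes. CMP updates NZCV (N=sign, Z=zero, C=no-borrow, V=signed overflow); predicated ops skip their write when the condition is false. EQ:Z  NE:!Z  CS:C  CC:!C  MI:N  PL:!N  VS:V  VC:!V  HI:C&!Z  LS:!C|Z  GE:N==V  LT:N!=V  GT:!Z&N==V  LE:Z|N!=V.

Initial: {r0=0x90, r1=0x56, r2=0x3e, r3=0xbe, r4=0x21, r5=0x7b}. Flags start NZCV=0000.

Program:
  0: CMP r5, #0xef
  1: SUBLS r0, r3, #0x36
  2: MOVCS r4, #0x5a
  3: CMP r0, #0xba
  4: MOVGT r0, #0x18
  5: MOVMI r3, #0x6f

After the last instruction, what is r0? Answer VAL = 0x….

[0] flags=1001 → (cmp)
[1] flags=1001 LS?T → r0=0x88
[2] flags=1001 CS?F → skip
[3] flags=1000 → (cmp)
[4] flags=1000 GT?F → skip
[5] flags=1000 MI?T → r3=0x6f

VAL = 0x88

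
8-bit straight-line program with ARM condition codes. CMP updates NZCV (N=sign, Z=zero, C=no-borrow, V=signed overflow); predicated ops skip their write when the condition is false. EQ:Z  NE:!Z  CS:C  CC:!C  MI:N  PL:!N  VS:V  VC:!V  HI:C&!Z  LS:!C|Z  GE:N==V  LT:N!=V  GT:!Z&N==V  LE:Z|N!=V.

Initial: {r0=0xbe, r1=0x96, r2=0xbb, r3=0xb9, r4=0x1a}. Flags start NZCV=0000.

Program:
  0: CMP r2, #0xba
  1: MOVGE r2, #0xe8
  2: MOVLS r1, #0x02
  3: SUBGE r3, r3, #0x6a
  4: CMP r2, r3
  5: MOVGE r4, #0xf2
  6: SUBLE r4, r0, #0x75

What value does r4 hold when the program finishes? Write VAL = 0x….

0: ✓ CMP  NZCV=0010
1: ✓ MOVGE  r2←0xe8
2: · MOVLS
3: ✓ SUBGE  r3←0x4f
4: ✓ CMP  NZCV=1010
5: · MOVGE
6: ✓ SUBLE  r4←0x49

VAL = 0x49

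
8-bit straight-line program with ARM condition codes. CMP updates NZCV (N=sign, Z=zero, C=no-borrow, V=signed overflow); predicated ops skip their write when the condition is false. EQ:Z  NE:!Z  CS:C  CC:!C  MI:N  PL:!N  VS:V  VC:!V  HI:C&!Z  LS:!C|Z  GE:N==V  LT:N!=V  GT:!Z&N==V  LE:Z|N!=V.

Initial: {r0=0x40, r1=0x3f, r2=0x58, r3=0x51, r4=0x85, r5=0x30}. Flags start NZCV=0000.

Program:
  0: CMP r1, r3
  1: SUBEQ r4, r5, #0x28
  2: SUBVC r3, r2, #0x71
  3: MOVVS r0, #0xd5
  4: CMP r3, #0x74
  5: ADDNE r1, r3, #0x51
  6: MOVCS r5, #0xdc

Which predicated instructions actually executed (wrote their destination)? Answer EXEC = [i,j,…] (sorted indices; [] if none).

EXEC = [2,5,6]

0: ✓ CMP  NZCV=1000
1: · SUBEQ
2: ✓ SUBVC  r3←0xe7
3: · MOVVS
4: ✓ CMP  NZCV=0011
5: ✓ ADDNE  r1←0x38
6: ✓ MOVCS  r5←0xdc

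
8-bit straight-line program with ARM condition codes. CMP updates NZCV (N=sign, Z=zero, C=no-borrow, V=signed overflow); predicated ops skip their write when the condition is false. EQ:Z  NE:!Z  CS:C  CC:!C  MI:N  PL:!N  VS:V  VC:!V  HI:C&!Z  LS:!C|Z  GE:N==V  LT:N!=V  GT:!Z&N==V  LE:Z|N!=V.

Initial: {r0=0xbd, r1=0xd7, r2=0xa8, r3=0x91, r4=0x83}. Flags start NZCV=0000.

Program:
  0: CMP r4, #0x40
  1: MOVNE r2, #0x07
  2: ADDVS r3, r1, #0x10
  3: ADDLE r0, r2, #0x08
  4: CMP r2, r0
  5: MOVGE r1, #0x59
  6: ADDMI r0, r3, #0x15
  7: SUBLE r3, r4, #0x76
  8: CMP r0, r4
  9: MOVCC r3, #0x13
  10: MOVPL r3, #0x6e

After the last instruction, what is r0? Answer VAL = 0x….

[0] flags=0011 → (cmp)
[1] flags=0011 NE?T → r2=0x07
[2] flags=0011 VS?T → r3=0xe7
[3] flags=0011 LE?T → r0=0x0f
[4] flags=1000 → (cmp)
[5] flags=1000 GE?F → skip
[6] flags=1000 MI?T → r0=0xfc
[7] flags=1000 LE?T → r3=0x0d
[8] flags=0010 → (cmp)
[9] flags=0010 CC?F → skip
[10] flags=0010 PL?T → r3=0x6e

VAL = 0xfc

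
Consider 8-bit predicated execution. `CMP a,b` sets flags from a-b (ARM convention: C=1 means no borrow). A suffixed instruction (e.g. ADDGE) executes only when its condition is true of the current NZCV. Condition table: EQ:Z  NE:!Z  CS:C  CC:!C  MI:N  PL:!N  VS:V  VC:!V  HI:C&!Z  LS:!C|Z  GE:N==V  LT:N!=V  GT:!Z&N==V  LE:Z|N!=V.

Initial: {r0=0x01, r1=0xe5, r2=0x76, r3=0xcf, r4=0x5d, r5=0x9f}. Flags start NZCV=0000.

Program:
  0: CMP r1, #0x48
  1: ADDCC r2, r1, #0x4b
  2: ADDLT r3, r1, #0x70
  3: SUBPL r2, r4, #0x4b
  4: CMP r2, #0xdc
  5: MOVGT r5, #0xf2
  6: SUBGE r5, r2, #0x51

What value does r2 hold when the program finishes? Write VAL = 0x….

VAL = 0x76

[0] flags=1010 → (cmp)
[1] flags=1010 CC?F → skip
[2] flags=1010 LT?T → r3=0x55
[3] flags=1010 PL?F → skip
[4] flags=1001 → (cmp)
[5] flags=1001 GT?T → r5=0xf2
[6] flags=1001 GE?T → r5=0x25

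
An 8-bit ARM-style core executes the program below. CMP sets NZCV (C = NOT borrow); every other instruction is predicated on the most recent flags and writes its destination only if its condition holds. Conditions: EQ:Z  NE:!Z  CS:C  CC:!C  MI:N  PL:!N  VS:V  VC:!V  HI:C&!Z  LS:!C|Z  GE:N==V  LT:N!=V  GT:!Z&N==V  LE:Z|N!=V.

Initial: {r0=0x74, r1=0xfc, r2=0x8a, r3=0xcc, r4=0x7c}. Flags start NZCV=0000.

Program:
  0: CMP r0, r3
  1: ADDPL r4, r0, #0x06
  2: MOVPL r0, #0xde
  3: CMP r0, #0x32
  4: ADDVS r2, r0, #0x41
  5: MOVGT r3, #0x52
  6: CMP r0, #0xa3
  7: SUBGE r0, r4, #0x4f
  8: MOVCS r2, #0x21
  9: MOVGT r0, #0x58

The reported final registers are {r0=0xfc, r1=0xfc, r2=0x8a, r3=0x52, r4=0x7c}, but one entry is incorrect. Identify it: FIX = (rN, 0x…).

FIX = (r0, 0x58)

0: ✓ CMP  NZCV=1001
1: · ADDPL
2: · MOVPL
3: ✓ CMP  NZCV=0010
4: · ADDVS
5: ✓ MOVGT  r3←0x52
6: ✓ CMP  NZCV=1001
7: ✓ SUBGE  r0←0x2d
8: · MOVCS
9: ✓ MOVGT  r0←0x58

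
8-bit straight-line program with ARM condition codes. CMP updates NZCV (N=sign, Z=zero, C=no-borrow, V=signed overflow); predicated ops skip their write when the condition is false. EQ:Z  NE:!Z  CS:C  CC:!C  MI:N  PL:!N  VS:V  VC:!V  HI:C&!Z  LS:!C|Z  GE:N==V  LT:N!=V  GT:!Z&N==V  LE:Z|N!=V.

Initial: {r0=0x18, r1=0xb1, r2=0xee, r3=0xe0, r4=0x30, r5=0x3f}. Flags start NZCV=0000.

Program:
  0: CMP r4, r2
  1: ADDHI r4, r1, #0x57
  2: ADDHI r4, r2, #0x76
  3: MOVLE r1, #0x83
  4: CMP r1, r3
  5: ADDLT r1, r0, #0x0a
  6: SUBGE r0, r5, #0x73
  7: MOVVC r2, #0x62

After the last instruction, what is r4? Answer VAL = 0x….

[0] flags=0000 → (cmp)
[1] flags=0000 HI?F → skip
[2] flags=0000 HI?F → skip
[3] flags=0000 LE?F → skip
[4] flags=1000 → (cmp)
[5] flags=1000 LT?T → r1=0x22
[6] flags=1000 GE?F → skip
[7] flags=1000 VC?T → r2=0x62

VAL = 0x30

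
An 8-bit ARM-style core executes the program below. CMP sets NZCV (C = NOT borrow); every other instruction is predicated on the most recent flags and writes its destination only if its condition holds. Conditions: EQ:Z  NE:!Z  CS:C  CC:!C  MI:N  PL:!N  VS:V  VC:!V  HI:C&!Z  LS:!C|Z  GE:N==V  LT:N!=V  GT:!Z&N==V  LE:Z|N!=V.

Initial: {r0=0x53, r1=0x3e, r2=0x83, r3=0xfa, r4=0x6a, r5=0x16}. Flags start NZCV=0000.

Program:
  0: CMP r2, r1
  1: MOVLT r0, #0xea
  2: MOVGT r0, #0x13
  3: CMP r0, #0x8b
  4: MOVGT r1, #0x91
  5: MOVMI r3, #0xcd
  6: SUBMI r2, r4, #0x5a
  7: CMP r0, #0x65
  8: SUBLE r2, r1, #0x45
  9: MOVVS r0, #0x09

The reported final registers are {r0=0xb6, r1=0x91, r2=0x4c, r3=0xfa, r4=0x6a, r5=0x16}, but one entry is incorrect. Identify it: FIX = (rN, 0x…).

0: ✓ CMP  NZCV=0011
1: ✓ MOVLT  r0←0xea
2: · MOVGT
3: ✓ CMP  NZCV=0010
4: ✓ MOVGT  r1←0x91
5: · MOVMI
6: · SUBMI
7: ✓ CMP  NZCV=1010
8: ✓ SUBLE  r2←0x4c
9: · MOVVS

FIX = (r0, 0xea)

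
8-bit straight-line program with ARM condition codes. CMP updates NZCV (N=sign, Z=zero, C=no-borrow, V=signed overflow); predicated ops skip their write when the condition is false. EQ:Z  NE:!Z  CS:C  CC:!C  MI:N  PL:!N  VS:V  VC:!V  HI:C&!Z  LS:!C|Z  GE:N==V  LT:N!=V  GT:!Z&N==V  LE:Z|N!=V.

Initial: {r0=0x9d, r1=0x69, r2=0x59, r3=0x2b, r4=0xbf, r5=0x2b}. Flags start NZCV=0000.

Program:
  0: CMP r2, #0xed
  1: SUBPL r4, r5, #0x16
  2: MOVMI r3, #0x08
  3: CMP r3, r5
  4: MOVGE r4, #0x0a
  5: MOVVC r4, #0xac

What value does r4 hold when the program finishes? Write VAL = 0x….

0: ✓ CMP  NZCV=0000
1: ✓ SUBPL  r4←0x15
2: · MOVMI
3: ✓ CMP  NZCV=0110
4: ✓ MOVGE  r4←0x0a
5: ✓ MOVVC  r4←0xac

VAL = 0xac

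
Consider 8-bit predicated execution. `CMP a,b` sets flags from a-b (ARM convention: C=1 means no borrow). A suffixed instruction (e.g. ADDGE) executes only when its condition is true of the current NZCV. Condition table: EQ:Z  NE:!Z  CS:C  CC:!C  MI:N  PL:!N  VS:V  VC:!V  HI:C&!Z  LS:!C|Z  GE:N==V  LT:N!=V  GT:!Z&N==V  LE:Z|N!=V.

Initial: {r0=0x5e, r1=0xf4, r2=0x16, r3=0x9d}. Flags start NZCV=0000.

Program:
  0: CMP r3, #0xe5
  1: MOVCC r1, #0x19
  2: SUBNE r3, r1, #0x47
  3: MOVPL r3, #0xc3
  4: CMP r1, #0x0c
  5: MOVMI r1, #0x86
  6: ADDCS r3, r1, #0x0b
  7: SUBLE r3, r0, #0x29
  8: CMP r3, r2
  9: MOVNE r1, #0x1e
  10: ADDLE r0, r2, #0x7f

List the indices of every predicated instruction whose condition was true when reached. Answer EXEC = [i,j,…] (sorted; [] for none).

[0] flags=1000 → (cmp)
[1] flags=1000 CC?T → r1=0x19
[2] flags=1000 NE?T → r3=0xd2
[3] flags=1000 PL?F → skip
[4] flags=0010 → (cmp)
[5] flags=0010 MI?F → skip
[6] flags=0010 CS?T → r3=0x24
[7] flags=0010 LE?F → skip
[8] flags=0010 → (cmp)
[9] flags=0010 NE?T → r1=0x1e
[10] flags=0010 LE?F → skip

EXEC = [1,2,6,9]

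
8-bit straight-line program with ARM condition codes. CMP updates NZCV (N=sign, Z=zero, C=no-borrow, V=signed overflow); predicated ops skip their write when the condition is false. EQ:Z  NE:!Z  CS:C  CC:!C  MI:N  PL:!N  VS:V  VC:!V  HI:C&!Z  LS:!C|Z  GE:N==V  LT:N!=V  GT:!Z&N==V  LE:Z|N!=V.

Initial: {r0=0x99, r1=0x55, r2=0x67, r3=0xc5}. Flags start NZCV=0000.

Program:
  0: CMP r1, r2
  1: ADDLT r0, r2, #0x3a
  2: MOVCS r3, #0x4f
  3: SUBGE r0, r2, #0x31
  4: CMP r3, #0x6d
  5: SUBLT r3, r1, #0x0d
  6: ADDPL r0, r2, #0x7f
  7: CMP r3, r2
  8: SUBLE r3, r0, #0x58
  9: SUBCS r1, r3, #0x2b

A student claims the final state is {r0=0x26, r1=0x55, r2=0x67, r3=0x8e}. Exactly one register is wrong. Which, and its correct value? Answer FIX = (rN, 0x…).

FIX = (r0, 0xe6)

0: ✓ CMP  NZCV=1000
1: ✓ ADDLT  r0←0xa1
2: · MOVCS
3: · SUBGE
4: ✓ CMP  NZCV=0011
5: ✓ SUBLT  r3←0x48
6: ✓ ADDPL  r0←0xe6
7: ✓ CMP  NZCV=1000
8: ✓ SUBLE  r3←0x8e
9: · SUBCS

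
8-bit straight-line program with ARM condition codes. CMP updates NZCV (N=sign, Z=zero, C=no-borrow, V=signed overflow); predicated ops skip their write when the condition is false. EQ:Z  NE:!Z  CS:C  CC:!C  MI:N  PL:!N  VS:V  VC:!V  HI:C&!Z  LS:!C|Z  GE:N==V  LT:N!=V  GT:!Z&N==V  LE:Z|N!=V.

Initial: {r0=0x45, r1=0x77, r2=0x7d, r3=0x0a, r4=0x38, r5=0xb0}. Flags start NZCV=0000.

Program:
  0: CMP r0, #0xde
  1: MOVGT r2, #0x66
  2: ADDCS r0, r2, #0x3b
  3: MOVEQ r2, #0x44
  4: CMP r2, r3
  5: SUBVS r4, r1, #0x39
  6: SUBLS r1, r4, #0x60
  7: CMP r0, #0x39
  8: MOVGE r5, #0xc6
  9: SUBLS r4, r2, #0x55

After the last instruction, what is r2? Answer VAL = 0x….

VAL = 0x66

[0] flags=0000 → (cmp)
[1] flags=0000 GT?T → r2=0x66
[2] flags=0000 CS?F → skip
[3] flags=0000 EQ?F → skip
[4] flags=0010 → (cmp)
[5] flags=0010 VS?F → skip
[6] flags=0010 LS?F → skip
[7] flags=0010 → (cmp)
[8] flags=0010 GE?T → r5=0xc6
[9] flags=0010 LS?F → skip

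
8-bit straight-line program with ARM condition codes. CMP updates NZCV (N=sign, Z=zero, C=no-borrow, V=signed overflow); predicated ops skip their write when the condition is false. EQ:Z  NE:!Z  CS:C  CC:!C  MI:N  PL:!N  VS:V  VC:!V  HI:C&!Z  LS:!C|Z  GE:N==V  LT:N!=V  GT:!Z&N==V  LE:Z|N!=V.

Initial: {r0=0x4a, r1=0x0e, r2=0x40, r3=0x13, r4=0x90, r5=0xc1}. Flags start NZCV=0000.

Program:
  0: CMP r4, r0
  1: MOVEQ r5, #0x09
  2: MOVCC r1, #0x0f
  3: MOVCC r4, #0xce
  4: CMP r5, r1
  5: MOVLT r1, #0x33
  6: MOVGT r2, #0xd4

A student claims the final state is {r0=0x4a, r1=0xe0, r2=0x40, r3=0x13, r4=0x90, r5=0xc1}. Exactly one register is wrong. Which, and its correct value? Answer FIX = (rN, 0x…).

FIX = (r1, 0x33)

[0] flags=0011 → (cmp)
[1] flags=0011 EQ?F → skip
[2] flags=0011 CC?F → skip
[3] flags=0011 CC?F → skip
[4] flags=1010 → (cmp)
[5] flags=1010 LT?T → r1=0x33
[6] flags=1010 GT?F → skip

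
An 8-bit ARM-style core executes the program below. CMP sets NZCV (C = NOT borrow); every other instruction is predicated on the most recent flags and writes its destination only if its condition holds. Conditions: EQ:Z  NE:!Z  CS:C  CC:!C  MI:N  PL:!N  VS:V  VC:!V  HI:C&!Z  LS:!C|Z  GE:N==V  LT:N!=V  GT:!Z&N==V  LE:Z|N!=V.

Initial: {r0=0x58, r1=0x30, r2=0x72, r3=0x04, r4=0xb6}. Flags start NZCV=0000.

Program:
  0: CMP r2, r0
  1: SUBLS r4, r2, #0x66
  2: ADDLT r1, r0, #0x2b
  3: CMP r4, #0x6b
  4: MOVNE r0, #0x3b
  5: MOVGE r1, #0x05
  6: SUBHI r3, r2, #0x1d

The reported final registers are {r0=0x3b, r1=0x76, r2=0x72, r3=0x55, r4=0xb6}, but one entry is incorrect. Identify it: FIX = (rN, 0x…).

FIX = (r1, 0x30)

0: ✓ CMP  NZCV=0010
1: · SUBLS
2: · ADDLT
3: ✓ CMP  NZCV=0011
4: ✓ MOVNE  r0←0x3b
5: · MOVGE
6: ✓ SUBHI  r3←0x55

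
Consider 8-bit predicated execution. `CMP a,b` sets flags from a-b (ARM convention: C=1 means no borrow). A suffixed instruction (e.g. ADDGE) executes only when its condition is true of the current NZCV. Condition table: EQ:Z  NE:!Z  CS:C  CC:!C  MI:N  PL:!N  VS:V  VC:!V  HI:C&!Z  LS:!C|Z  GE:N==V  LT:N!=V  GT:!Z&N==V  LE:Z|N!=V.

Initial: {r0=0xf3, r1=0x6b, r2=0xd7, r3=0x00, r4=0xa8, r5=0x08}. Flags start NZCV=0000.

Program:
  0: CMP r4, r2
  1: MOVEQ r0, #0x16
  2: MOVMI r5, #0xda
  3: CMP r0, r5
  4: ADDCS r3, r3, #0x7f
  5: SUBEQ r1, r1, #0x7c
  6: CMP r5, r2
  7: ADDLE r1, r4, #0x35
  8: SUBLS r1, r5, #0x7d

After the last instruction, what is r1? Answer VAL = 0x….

[0] flags=1000 → (cmp)
[1] flags=1000 EQ?F → skip
[2] flags=1000 MI?T → r5=0xda
[3] flags=0010 → (cmp)
[4] flags=0010 CS?T → r3=0x7f
[5] flags=0010 EQ?F → skip
[6] flags=0010 → (cmp)
[7] flags=0010 LE?F → skip
[8] flags=0010 LS?F → skip

VAL = 0x6b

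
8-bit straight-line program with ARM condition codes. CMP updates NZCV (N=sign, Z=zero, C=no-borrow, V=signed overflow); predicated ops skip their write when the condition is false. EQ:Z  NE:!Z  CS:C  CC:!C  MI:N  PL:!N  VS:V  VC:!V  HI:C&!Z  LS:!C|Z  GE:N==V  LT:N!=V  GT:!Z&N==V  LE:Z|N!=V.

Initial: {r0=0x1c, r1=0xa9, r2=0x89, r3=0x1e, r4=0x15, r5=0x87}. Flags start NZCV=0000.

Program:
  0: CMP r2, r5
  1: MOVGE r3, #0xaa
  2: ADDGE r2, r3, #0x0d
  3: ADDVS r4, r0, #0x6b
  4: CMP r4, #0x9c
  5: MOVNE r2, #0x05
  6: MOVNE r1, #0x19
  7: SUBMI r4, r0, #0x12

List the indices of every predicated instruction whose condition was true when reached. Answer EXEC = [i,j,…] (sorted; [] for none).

EXEC = [1,2,5,6]

[0] flags=0010 → (cmp)
[1] flags=0010 GE?T → r3=0xaa
[2] flags=0010 GE?T → r2=0xb7
[3] flags=0010 VS?F → skip
[4] flags=0000 → (cmp)
[5] flags=0000 NE?T → r2=0x05
[6] flags=0000 NE?T → r1=0x19
[7] flags=0000 MI?F → skip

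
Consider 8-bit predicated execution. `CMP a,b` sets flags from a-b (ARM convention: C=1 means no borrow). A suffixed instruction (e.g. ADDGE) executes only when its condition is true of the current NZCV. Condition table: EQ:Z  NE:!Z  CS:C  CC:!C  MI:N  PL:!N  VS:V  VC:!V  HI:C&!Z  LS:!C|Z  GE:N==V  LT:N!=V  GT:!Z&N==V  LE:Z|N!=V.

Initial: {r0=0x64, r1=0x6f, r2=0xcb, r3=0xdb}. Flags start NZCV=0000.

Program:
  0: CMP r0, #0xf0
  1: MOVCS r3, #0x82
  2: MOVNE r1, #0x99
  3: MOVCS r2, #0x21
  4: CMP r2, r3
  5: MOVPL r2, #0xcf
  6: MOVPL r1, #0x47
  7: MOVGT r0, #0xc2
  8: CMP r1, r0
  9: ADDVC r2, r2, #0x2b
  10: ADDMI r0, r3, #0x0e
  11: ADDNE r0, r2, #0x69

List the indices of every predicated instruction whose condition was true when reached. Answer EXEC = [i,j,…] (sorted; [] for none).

0: ✓ CMP  NZCV=0000
1: · MOVCS
2: ✓ MOVNE  r1←0x99
3: · MOVCS
4: ✓ CMP  NZCV=1000
5: · MOVPL
6: · MOVPL
7: · MOVGT
8: ✓ CMP  NZCV=0011
9: · ADDVC
10: · ADDMI
11: ✓ ADDNE  r0←0x34

EXEC = [2,11]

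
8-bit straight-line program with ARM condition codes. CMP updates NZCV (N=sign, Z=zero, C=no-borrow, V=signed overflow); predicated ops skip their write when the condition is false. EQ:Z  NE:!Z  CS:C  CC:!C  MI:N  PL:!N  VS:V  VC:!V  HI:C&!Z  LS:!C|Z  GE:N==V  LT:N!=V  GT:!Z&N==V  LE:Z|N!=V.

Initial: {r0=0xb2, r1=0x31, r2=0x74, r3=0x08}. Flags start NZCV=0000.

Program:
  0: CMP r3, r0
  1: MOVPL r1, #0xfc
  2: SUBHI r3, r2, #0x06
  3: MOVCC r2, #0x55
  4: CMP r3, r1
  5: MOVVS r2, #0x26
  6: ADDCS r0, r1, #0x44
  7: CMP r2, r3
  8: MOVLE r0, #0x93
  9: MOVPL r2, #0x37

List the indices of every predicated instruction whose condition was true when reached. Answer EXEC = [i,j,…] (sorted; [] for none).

[0] flags=0000 → (cmp)
[1] flags=0000 PL?T → r1=0xfc
[2] flags=0000 HI?F → skip
[3] flags=0000 CC?T → r2=0x55
[4] flags=0000 → (cmp)
[5] flags=0000 VS?F → skip
[6] flags=0000 CS?F → skip
[7] flags=0010 → (cmp)
[8] flags=0010 LE?F → skip
[9] flags=0010 PL?T → r2=0x37

EXEC = [1,3,9]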